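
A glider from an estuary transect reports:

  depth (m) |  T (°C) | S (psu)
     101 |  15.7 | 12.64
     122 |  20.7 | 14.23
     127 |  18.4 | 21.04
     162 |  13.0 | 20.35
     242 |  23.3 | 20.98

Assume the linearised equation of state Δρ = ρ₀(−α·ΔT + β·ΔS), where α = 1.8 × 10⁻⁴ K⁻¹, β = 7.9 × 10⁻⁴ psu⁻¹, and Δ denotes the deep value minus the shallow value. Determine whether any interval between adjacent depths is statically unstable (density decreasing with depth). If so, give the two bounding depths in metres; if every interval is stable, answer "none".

Evaluate Δρ/ρ₀ = −αΔT + βΔS across each adjacent pair:
  101–122 m: −αΔT+βΔS = −(1.8 × 10⁻⁴)(+5.0)+(7.9 × 10⁻⁴)(+1.59) = 3.6 × 10⁻⁴ → stable
  122–127 m: −αΔT+βΔS = −(1.8 × 10⁻⁴)(-2.3)+(7.9 × 10⁻⁴)(+6.81) = 5.8 × 10⁻³ → stable
  127–162 m: −αΔT+βΔS = −(1.8 × 10⁻⁴)(-5.4)+(7.9 × 10⁻⁴)(-0.69) = 4.3 × 10⁻⁴ → stable
  162–242 m: −αΔT+βΔS = −(1.8 × 10⁻⁴)(+10.3)+(7.9 × 10⁻⁴)(+0.63) = -1.4 × 10⁻³ → UNSTABLE
The 162–242 m interval has Δρ < 0: lighter water underlies denser water.

162–242 m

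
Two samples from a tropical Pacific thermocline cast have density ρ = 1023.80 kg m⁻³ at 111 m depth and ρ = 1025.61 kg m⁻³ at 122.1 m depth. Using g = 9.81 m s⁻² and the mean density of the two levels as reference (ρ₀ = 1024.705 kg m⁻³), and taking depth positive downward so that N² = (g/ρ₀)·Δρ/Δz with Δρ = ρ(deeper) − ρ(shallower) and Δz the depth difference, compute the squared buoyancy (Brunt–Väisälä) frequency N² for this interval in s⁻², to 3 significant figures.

1.56 × 10⁻³ s⁻²

Δρ = 1025.61 − 1023.80 = 1.81 kg m⁻³ over Δz = 122.1 − 111 = 11.1 m.
N² = (9.81/1024.705) × (1.81/11.1) = 1.5611 × 10⁻³ s⁻² ≈ 1.56 × 10⁻³ s⁻².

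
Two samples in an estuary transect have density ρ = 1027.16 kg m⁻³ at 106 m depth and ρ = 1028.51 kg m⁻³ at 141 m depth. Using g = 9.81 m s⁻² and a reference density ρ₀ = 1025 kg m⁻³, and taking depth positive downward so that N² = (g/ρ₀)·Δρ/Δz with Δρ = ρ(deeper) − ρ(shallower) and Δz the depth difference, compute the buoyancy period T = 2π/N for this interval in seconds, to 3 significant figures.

Δρ = 1028.51 − 1027.16 = 1.35 kg m⁻³ over Δz = 141 − 106 = 35 m.
N² = (9.81/1025) × (1.35/35) = 3.6916 × 10⁻⁴ s⁻².
N = √(3.6916 × 10⁻⁴) = 0.019214 rad s⁻¹, so T = 2π/N = 327.01 s ≈ 327 s.
N² > 0, so the interval is statically stable.

327 s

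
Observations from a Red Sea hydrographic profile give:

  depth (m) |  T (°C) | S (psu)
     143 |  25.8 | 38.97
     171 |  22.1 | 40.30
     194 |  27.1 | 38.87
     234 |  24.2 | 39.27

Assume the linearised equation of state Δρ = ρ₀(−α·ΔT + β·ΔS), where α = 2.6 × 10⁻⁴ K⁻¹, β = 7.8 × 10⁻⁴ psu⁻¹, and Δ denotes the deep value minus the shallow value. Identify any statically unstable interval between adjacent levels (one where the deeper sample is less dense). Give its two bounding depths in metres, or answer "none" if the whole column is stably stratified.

171–194 m

Evaluate Δρ/ρ₀ = −αΔT + βΔS across each adjacent pair:
  143–171 m: −αΔT+βΔS = −(2.6 × 10⁻⁴)(-3.7)+(7.8 × 10⁻⁴)(+1.33) = 2.0 × 10⁻³ → stable
  171–194 m: −αΔT+βΔS = −(2.6 × 10⁻⁴)(+5.0)+(7.8 × 10⁻⁴)(-1.43) = -2.4 × 10⁻³ → UNSTABLE
  194–234 m: −αΔT+βΔS = −(2.6 × 10⁻⁴)(-2.9)+(7.8 × 10⁻⁴)(+0.40) = 1.1 × 10⁻³ → stable
The 171–194 m interval has Δρ < 0: lighter water underlies denser water.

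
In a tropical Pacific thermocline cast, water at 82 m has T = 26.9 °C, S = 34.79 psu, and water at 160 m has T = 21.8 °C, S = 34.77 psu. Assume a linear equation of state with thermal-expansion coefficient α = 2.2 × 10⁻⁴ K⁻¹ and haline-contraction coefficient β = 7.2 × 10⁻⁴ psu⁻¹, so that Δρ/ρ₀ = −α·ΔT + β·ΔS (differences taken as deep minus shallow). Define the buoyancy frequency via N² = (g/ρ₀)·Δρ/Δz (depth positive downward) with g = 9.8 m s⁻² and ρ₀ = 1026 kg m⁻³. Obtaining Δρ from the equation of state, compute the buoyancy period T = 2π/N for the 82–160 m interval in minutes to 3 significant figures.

ΔT = -5.1 K, ΔS = -0.02 psu (deep − shallow).
Δρ/ρ₀ = −αΔT + βΔS = 1.122 × 10⁻³ − 1.44 × 10⁻⁵ = 1.1076 × 10⁻³, so Δρ ≈ 1.136 kg m⁻³.
N² = (g/ρ₀)·Δρ/Δz = g·(Δρ/ρ₀)/Δz = 9.8 × 1.1076 × 10⁻³ / 78 = 1.3916 × 10⁻⁴ s⁻².
N = √(1.3916 × 10⁻⁴) = 0.011797 rad s⁻¹ → T = 2π/N = 532.61 s = 8.8768 min ≈ 8.88 min.

8.88 min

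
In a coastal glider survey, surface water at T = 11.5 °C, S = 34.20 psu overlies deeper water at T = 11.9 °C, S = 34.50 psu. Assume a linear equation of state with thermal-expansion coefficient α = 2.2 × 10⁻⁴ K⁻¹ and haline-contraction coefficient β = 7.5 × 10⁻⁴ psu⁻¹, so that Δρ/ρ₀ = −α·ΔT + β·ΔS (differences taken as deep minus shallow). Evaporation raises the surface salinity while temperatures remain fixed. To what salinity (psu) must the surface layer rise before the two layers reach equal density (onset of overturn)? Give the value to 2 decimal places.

34.38 psu

Neutral buoyancy requires −α(T_deep − T_surf) + β(S_deep − S_surf′) = 0.
S_surf′ = S_deep − (α/β)·ΔT = 34.50 − (2.2 × 10⁻⁴/7.5 × 10⁻⁴)·(+0.4) = 34.3827 psu.
Increase required: 34.3827 − 34.20 = 0.1827 psu.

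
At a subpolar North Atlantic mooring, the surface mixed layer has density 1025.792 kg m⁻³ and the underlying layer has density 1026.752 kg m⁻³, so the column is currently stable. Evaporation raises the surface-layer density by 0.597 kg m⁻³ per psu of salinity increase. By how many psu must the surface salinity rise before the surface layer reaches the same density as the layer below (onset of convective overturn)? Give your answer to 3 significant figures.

1.61 psu

Density deficit of the surface layer: 1026.752 − 1025.792 = 0.96 kg m⁻³.
Required change = 0.96 / 0.597 = 1.61 psu.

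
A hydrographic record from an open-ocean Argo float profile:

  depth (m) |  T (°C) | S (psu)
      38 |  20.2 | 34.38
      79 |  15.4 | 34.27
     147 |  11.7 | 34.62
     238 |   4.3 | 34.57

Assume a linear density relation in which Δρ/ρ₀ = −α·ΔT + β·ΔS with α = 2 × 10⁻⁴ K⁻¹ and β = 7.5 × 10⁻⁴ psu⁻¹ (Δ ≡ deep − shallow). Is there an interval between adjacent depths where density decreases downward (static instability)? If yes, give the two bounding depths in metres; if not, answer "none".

Evaluate Δρ/ρ₀ = −αΔT + βΔS across each adjacent pair:
  38–79 m: −αΔT+βΔS = −(2 × 10⁻⁴)(-4.8)+(7.5 × 10⁻⁴)(-0.11) = 8.8 × 10⁻⁴ → stable
  79–147 m: −αΔT+βΔS = −(2 × 10⁻⁴)(-3.7)+(7.5 × 10⁻⁴)(+0.35) = 1.0 × 10⁻³ → stable
  147–238 m: −αΔT+βΔS = −(2 × 10⁻⁴)(-7.4)+(7.5 × 10⁻⁴)(-0.05) = 1.4 × 10⁻³ → stable
Every interval has Δρ > 0: the column is stably stratified throughout.

none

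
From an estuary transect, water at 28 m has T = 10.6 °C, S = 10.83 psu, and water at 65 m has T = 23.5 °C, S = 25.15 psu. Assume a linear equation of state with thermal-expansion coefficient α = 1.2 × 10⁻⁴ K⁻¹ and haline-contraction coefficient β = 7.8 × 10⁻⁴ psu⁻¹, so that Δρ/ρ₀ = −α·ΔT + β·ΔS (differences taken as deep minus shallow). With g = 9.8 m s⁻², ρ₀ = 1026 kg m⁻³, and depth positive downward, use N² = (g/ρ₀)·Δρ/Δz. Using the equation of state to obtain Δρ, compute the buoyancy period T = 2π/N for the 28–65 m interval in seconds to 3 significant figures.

ΔT = +12.9 K, ΔS = +14.32 psu (deep − shallow).
Δρ/ρ₀ = −αΔT + βΔS = -1.548 × 10⁻³ + 0.0111696 = 9.6216 × 10⁻³, so Δρ ≈ 9.872 kg m⁻³.
N² = (g/ρ₀)·Δρ/Δz = g·(Δρ/ρ₀)/Δz = 9.8 × 9.6216 × 10⁻³ / 37 = 2.5484 × 10⁻³ s⁻².
N = √(2.5484 × 10⁻³) = 0.050482 rad s⁻¹ → T = 2π/N = 124.46 s ≈ 124 s.

124 s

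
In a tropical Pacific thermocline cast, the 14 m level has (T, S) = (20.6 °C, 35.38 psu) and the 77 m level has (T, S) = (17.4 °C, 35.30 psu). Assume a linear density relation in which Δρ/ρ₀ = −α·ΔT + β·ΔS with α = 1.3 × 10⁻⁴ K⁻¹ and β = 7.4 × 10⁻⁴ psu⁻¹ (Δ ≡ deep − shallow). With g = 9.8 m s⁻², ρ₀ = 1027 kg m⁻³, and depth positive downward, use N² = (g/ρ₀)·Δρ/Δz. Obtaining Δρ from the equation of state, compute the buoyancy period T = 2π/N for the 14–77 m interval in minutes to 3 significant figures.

14.1 min

ΔT = -3.2 K, ΔS = -0.08 psu (deep − shallow).
Δρ/ρ₀ = −αΔT + βΔS = 4.16 × 10⁻⁴ − 5.92 × 10⁻⁵ = 3.568 × 10⁻⁴, so Δρ ≈ 0.3664 kg m⁻³.
N² = (g/ρ₀)·Δρ/Δz = g·(Δρ/ρ₀)/Δz = 9.8 × 3.568 × 10⁻⁴ / 63 = 5.5502 × 10⁻⁵ s⁻².
N = √(5.5502 × 10⁻⁵) = 7.4500 × 10⁻³ rad s⁻¹ → T = 2π/N = 843.38 s = 14.056 min ≈ 14.1 min.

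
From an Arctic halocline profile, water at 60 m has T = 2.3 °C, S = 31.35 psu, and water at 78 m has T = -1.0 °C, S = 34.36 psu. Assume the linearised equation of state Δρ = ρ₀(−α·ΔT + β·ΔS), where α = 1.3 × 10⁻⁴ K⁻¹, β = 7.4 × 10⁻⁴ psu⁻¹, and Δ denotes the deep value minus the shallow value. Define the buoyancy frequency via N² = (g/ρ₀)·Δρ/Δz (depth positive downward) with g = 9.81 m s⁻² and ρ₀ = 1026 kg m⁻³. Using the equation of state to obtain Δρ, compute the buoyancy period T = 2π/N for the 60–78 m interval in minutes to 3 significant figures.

2.75 min

ΔT = -3.3 K, ΔS = +3.01 psu (deep − shallow).
Δρ/ρ₀ = −αΔT + βΔS = 4.29 × 10⁻⁴ + 2.2274 × 10⁻³ = 2.6564 × 10⁻³, so Δρ ≈ 2.725 kg m⁻³.
N² = (g/ρ₀)·Δρ/Δz = g·(Δρ/ρ₀)/Δz = 9.81 × 2.6564 × 10⁻³ / 18 = 1.4477 × 10⁻³ s⁻².
N = √(1.4477 × 10⁻³) = 0.038049 rad s⁻¹ → T = 2π/N = 165.13 s = 2.7522 min ≈ 2.75 min.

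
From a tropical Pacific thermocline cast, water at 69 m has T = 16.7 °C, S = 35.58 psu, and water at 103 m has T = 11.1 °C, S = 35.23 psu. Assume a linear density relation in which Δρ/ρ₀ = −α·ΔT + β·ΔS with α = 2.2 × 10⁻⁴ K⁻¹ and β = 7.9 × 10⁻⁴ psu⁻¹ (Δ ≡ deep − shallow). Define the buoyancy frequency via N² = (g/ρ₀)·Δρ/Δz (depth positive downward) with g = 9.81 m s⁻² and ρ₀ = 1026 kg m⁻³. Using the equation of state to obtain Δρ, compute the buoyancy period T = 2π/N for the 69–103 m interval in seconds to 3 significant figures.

ΔT = -5.6 K, ΔS = -0.35 psu (deep − shallow).
Δρ/ρ₀ = −αΔT + βΔS = 1.232 × 10⁻³ − 2.765 × 10⁻⁴ = 9.555 × 10⁻⁴, so Δρ ≈ 0.9803 kg m⁻³.
N² = (g/ρ₀)·Δρ/Δz = g·(Δρ/ρ₀)/Δz = 9.81 × 9.555 × 10⁻⁴ / 34 = 2.7569 × 10⁻⁴ s⁻².
N = √(2.7569 × 10⁻⁴) = 0.016604 rad s⁻¹ → T = 2π/N = 378.41 s ≈ 378 s.

378 s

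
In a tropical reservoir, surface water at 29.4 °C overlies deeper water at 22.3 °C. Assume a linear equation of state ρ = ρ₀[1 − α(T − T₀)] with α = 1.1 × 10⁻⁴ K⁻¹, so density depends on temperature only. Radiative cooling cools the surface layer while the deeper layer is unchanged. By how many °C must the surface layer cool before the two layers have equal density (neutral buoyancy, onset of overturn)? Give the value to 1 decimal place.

With temperature the only control, equal density requires T_surf′ = T_deep.
T_surf′ = 22.3 °C.
Cooling required: 29.4 − 22.3 = 7.1 °C.

7.1 °C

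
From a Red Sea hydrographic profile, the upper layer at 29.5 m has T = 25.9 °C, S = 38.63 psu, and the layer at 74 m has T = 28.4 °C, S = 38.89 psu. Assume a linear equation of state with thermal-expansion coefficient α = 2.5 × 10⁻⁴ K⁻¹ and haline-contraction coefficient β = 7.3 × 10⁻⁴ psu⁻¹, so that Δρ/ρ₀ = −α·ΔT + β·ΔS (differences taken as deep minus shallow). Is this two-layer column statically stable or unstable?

ΔT = 28.4 − 25.9 = +2.5 K and ΔS = 38.89 − 38.63 = +0.26 psu (deep − shallow).
−αΔT = -6.25 × 10⁻⁴; βΔS = 1.898 × 10⁻⁴; sum Δρ/ρ₀ = -4.352 × 10⁻⁴.
Δρ/ρ₀ < 0, so Δρ < 0: deeper water is lighter → statically unstable; the column would overturn.

unstable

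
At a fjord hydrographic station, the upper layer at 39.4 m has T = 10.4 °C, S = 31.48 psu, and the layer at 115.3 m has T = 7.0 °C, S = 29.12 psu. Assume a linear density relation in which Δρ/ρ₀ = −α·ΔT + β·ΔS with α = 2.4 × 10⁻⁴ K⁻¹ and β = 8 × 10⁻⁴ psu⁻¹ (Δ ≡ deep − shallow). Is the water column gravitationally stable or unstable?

unstable

ΔT = 7.0 − 10.4 = -3.4 K and ΔS = 29.12 − 31.48 = -2.36 psu (deep − shallow).
−αΔT = 8.16 × 10⁻⁴; βΔS = -1.888 × 10⁻³; sum Δρ/ρ₀ = -1.072 × 10⁻³.
Δρ/ρ₀ < 0, so Δρ < 0: deeper water is lighter → statically unstable; the column would overturn.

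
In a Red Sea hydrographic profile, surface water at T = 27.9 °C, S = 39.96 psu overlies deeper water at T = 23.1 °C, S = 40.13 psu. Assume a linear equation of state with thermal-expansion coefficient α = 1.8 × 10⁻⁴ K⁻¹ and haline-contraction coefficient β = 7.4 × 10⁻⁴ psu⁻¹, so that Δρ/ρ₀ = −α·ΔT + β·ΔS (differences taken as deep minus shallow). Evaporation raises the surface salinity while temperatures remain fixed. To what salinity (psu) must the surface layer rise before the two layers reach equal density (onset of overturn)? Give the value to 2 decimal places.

Neutral buoyancy requires −α(T_deep − T_surf) + β(S_deep − S_surf′) = 0.
S_surf′ = S_deep − (α/β)·ΔT = 40.13 − (1.8 × 10⁻⁴/7.4 × 10⁻⁴)·(-4.8) = 41.2976 psu.
Increase required: 41.2976 − 39.96 = 1.3376 psu.

41.30 psu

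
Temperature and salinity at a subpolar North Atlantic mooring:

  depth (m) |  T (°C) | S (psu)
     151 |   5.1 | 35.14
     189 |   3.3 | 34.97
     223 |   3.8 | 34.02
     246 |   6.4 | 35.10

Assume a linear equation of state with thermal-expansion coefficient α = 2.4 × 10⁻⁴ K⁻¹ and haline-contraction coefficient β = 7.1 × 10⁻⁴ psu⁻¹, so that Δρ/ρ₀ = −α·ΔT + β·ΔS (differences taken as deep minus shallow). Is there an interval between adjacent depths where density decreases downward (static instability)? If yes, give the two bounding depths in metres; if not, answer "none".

189–223 m

Evaluate Δρ/ρ₀ = −αΔT + βΔS across each adjacent pair:
  151–189 m: −αΔT+βΔS = −(2.4 × 10⁻⁴)(-1.8)+(7.1 × 10⁻⁴)(-0.17) = 3.1 × 10⁻⁴ → stable
  189–223 m: −αΔT+βΔS = −(2.4 × 10⁻⁴)(+0.5)+(7.1 × 10⁻⁴)(-0.95) = -7.9 × 10⁻⁴ → UNSTABLE
  223–246 m: −αΔT+βΔS = −(2.4 × 10⁻⁴)(+2.6)+(7.1 × 10⁻⁴)(+1.08) = 1.4 × 10⁻⁴ → stable
The 189–223 m interval has Δρ < 0: lighter water underlies denser water.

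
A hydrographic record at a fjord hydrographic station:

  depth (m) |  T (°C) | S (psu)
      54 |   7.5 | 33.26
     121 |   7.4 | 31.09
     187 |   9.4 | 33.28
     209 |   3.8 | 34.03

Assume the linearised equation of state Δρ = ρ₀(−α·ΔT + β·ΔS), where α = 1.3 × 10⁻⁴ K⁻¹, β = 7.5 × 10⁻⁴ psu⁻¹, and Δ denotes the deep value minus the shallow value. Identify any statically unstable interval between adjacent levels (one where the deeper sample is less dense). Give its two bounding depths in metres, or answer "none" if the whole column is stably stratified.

54–121 m

Evaluate Δρ/ρ₀ = −αΔT + βΔS across each adjacent pair:
  54–121 m: −αΔT+βΔS = −(1.3 × 10⁻⁴)(-0.1)+(7.5 × 10⁻⁴)(-2.17) = -1.6 × 10⁻³ → UNSTABLE
  121–187 m: −αΔT+βΔS = −(1.3 × 10⁻⁴)(+2.0)+(7.5 × 10⁻⁴)(+2.19) = 1.4 × 10⁻³ → stable
  187–209 m: −αΔT+βΔS = −(1.3 × 10⁻⁴)(-5.6)+(7.5 × 10⁻⁴)(+0.75) = 1.3 × 10⁻³ → stable
The 54–121 m interval has Δρ < 0: lighter water underlies denser water.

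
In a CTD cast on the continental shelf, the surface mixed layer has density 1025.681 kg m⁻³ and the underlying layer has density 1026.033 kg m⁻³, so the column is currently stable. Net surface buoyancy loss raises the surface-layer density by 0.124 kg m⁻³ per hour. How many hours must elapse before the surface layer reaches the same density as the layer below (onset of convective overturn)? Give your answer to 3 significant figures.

Density deficit of the surface layer: 1026.033 − 1025.681 = 0.352 kg m⁻³.
Required change = 0.352 / 0.124 = 2.84 hours.

2.84 hours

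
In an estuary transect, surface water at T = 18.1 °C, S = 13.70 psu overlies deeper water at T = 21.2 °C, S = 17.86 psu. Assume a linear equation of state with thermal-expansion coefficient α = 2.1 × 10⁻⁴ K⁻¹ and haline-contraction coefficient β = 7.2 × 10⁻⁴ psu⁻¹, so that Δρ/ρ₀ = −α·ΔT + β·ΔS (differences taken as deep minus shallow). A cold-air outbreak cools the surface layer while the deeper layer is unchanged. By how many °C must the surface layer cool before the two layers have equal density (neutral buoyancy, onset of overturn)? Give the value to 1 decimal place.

Neutral buoyancy requires Δρ = 0, i.e. −α(T_deep − T_surf′) + β(S_deep − S_surf) = 0.
T_surf′ = T_deep − (β/α)·ΔS = 21.2 − (7.2 × 10⁻⁴/2.1 × 10⁻⁴)·(+4.16) = 6.937 °C.
Cooling required: 18.1 − (6.937) = 11.163 °C.

11.2 °C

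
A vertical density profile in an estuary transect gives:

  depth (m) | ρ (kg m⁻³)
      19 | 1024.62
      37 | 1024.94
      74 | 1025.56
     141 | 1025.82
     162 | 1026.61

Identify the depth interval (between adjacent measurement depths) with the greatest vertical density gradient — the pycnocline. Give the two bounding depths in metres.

141–162 m

Compute the density gradient over each adjacent pair:
  19–37 m: Δρ/Δz = 0.32/18 = 0.018 kg m⁻⁴
  37–74 m: Δρ/Δz = 0.62/37 = 0.017 kg m⁻⁴
  74–141 m: Δρ/Δz = 0.26/67 = 3.9 × 10⁻³ kg m⁻⁴
  141–162 m: Δρ/Δz = 0.79/21 = 0.038 kg m⁻⁴
The largest gradient is in the 141–162 m interval — the pycnocline.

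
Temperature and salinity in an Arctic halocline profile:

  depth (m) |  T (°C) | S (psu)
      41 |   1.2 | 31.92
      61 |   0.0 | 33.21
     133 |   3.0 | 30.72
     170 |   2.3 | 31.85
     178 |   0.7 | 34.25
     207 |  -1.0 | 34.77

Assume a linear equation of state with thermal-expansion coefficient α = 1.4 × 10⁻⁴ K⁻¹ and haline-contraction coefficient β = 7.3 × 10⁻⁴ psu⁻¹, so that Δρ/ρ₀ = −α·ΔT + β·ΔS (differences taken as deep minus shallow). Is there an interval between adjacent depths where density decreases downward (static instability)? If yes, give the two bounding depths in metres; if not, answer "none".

Evaluate Δρ/ρ₀ = −αΔT + βΔS across each adjacent pair:
  41–61 m: −αΔT+βΔS = −(1.4 × 10⁻⁴)(-1.2)+(7.3 × 10⁻⁴)(+1.29) = 1.1 × 10⁻³ → stable
  61–133 m: −αΔT+βΔS = −(1.4 × 10⁻⁴)(+3.0)+(7.3 × 10⁻⁴)(-2.49) = -2.2 × 10⁻³ → UNSTABLE
  133–170 m: −αΔT+βΔS = −(1.4 × 10⁻⁴)(-0.7)+(7.3 × 10⁻⁴)(+1.13) = 9.2 × 10⁻⁴ → stable
  170–178 m: −αΔT+βΔS = −(1.4 × 10⁻⁴)(-1.6)+(7.3 × 10⁻⁴)(+2.40) = 2.0 × 10⁻³ → stable
  178–207 m: −αΔT+βΔS = −(1.4 × 10⁻⁴)(-1.7)+(7.3 × 10⁻⁴)(+0.52) = 6.2 × 10⁻⁴ → stable
The 61–133 m interval has Δρ < 0: lighter water underlies denser water.

61–133 m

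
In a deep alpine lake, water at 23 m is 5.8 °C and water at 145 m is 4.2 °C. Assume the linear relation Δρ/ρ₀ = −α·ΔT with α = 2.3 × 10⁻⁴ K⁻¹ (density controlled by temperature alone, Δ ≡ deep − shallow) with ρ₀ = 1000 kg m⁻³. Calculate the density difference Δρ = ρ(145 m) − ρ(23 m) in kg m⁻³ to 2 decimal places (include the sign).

+0.37 kg m⁻³

ΔT = -1.6 K, Δρ/ρ₀ = −αΔT = 3.68 × 10⁻⁴.
Δρ = 1000 × (3.68 × 10⁻⁴) = +0.37 kg m⁻³.
Positive Δρ: denser below, stable.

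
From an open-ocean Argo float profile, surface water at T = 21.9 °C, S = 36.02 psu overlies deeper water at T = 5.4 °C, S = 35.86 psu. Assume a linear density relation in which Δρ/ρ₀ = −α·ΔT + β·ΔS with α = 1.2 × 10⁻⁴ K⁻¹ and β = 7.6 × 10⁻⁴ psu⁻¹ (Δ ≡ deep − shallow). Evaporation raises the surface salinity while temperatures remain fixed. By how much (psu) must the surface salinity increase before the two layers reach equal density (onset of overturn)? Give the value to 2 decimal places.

Neutral buoyancy requires −α(T_deep − T_surf) + β(S_deep − S_surf′) = 0.
S_surf′ = S_deep − (α/β)·ΔT = 35.86 − (1.2 × 10⁻⁴/7.6 × 10⁻⁴)·(-16.5) = 38.4653 psu.
Increase required: 38.4653 − 36.02 = 2.4453 psu.

2.45 psu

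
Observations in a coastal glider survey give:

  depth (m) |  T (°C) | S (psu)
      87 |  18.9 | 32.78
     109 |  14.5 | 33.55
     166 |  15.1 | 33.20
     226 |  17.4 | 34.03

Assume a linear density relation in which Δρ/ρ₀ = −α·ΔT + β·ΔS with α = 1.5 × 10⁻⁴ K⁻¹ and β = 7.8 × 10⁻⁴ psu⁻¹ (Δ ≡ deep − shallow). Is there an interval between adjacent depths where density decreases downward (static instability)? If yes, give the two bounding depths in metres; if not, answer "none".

109–166 m

Evaluate Δρ/ρ₀ = −αΔT + βΔS across each adjacent pair:
  87–109 m: −αΔT+βΔS = −(1.5 × 10⁻⁴)(-4.4)+(7.8 × 10⁻⁴)(+0.77) = 1.3 × 10⁻³ → stable
  109–166 m: −αΔT+βΔS = −(1.5 × 10⁻⁴)(+0.6)+(7.8 × 10⁻⁴)(-0.35) = -3.6 × 10⁻⁴ → UNSTABLE
  166–226 m: −αΔT+βΔS = −(1.5 × 10⁻⁴)(+2.3)+(7.8 × 10⁻⁴)(+0.83) = 3.0 × 10⁻⁴ → stable
The 109–166 m interval has Δρ < 0: lighter water underlies denser water.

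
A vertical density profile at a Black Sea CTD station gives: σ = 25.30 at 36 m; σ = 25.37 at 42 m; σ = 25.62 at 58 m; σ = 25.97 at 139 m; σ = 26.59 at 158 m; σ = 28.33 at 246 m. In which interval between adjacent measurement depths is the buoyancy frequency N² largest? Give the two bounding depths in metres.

Compute the density gradient over each adjacent pair:
  36–42 m: Δρ/Δz = 0.07/6 = 0.012 kg m⁻⁴
  42–58 m: Δρ/Δz = 0.25/16 = 0.016 kg m⁻⁴
  58–139 m: Δρ/Δz = 0.35/81 = 4.3 × 10⁻³ kg m⁻⁴
  139–158 m: Δρ/Δz = 0.62/19 = 0.033 kg m⁻⁴
  158–246 m: Δρ/Δz = 1.74/88 = 0.020 kg m⁻⁴
The largest gradient is in the 139–158 m interval — the pycnocline.

139–158 m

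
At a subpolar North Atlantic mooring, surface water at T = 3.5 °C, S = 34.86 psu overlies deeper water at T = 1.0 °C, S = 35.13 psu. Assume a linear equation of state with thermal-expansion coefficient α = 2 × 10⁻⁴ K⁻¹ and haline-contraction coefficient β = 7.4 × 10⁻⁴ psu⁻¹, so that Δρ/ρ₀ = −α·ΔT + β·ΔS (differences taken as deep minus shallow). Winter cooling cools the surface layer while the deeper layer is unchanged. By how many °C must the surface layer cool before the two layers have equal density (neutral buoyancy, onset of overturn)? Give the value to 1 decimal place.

Neutral buoyancy requires Δρ = 0, i.e. −α(T_deep − T_surf′) + β(S_deep − S_surf) = 0.
T_surf′ = T_deep − (β/α)·ΔS = 1.0 − (7.4 × 10⁻⁴/2 × 10⁻⁴)·(+0.27) = 0.001 °C.
Cooling required: 3.5 − (0.001) = 3.499 °C.

3.5 °C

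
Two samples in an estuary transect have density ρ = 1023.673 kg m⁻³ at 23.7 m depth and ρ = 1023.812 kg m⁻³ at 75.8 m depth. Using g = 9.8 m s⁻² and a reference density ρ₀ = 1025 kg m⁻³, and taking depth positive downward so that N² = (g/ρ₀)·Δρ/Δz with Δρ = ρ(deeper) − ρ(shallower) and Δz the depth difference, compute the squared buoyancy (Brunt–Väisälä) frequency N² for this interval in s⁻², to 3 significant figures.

2.55 × 10⁻⁵ s⁻²

Δρ = 1023.812 − 1023.673 = 0.139 kg m⁻³ over Δz = 75.8 − 23.7 = 52.1 m.
N² = (9.8/1025) × (0.139/52.1) = 2.5508 × 10⁻⁵ s⁻² ≈ 2.55 × 10⁻⁵ s⁻².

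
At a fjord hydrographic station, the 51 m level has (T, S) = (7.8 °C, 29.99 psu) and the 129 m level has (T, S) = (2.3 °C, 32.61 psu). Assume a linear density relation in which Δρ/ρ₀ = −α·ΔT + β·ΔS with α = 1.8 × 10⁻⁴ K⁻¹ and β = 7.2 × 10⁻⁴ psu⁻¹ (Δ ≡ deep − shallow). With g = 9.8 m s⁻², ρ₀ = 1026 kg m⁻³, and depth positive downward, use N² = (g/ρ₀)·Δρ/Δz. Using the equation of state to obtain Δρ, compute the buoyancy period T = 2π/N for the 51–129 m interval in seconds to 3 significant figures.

331 s

ΔT = -5.5 K, ΔS = +2.62 psu (deep − shallow).
Δρ/ρ₀ = −αΔT + βΔS = 9.90 × 10⁻⁴ + 1.8864 × 10⁻³ = 2.8764 × 10⁻³, so Δρ ≈ 2.951 kg m⁻³.
N² = (g/ρ₀)·Δρ/Δz = g·(Δρ/ρ₀)/Δz = 9.8 × 2.8764 × 10⁻³ / 78 = 3.6139 × 10⁻⁴ s⁻².
N = √(3.6139 × 10⁻⁴) = 0.019010 rad s⁻¹ → T = 2π/N = 330.52 s ≈ 331 s.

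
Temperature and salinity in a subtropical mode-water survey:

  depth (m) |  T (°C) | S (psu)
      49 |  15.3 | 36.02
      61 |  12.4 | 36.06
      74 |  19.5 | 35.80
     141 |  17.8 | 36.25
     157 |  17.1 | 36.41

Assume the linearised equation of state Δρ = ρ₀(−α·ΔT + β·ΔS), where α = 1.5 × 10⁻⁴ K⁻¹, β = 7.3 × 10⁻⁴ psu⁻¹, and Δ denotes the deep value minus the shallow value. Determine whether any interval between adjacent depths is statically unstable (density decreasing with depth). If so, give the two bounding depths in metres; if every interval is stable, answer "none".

61–74 m

Evaluate Δρ/ρ₀ = −αΔT + βΔS across each adjacent pair:
  49–61 m: −αΔT+βΔS = −(1.5 × 10⁻⁴)(-2.9)+(7.3 × 10⁻⁴)(+0.04) = 4.6 × 10⁻⁴ → stable
  61–74 m: −αΔT+βΔS = −(1.5 × 10⁻⁴)(+7.1)+(7.3 × 10⁻⁴)(-0.26) = -1.3 × 10⁻³ → UNSTABLE
  74–141 m: −αΔT+βΔS = −(1.5 × 10⁻⁴)(-1.7)+(7.3 × 10⁻⁴)(+0.45) = 5.8 × 10⁻⁴ → stable
  141–157 m: −αΔT+βΔS = −(1.5 × 10⁻⁴)(-0.7)+(7.3 × 10⁻⁴)(+0.16) = 2.2 × 10⁻⁴ → stable
The 61–74 m interval has Δρ < 0: lighter water underlies denser water.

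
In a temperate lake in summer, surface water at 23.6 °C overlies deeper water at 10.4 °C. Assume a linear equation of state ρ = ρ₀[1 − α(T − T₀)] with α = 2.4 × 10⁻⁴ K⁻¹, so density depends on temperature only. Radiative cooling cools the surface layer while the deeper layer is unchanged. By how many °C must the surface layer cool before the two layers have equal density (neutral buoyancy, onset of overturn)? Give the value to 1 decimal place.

With temperature the only control, equal density requires T_surf′ = T_deep.
T_surf′ = 10.4 °C.
Cooling required: 23.6 − 10.4 = 13.2 °C.

13.2 °C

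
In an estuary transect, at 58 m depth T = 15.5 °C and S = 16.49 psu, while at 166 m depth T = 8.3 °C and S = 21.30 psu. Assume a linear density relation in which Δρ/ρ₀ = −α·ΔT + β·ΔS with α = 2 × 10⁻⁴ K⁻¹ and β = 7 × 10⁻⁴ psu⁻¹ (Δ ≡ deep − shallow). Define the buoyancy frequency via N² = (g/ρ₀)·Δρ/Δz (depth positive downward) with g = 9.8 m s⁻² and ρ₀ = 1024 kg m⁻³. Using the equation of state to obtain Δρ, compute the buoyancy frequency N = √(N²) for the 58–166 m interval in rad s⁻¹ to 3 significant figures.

0.0209 rad s⁻¹

ΔT = -7.2 K, ΔS = +4.81 psu (deep − shallow).
Δρ/ρ₀ = −αΔT + βΔS = 1.44 × 10⁻³ + 3.367 × 10⁻³ = 4.807 × 10⁻³, so Δρ ≈ 4.922 kg m⁻³.
N² = (g/ρ₀)·Δρ/Δz = g·(Δρ/ρ₀)/Δz = 9.8 × 4.807 × 10⁻³ / 108 = 4.3619 × 10⁻⁴ s⁻².
N = √(4.3619 × 10⁻⁴) = 0.020885 rad s⁻¹ ≈ 0.0209 rad s⁻¹.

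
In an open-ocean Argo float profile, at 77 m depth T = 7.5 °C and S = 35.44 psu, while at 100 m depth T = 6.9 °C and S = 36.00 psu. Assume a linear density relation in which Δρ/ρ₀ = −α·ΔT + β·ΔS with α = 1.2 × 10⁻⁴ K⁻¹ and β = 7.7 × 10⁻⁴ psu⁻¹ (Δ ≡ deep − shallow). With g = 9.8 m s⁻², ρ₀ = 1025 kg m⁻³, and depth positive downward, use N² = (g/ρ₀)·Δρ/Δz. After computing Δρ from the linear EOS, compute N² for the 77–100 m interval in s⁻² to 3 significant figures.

ΔT = -0.6 K, ΔS = +0.56 psu (deep − shallow).
Δρ/ρ₀ = −αΔT + βΔS = 7.20 × 10⁻⁵ + 4.312 × 10⁻⁴ = 5.032 × 10⁻⁴, so Δρ ≈ 0.5158 kg m⁻³.
N² = (g/ρ₀)·Δρ/Δz = g·(Δρ/ρ₀)/Δz = 9.8 × 5.032 × 10⁻⁴ / 23 = 2.1441 × 10⁻⁴ s⁻² ≈ 2.14 × 10⁻⁴ s⁻².

2.14 × 10⁻⁴ s⁻²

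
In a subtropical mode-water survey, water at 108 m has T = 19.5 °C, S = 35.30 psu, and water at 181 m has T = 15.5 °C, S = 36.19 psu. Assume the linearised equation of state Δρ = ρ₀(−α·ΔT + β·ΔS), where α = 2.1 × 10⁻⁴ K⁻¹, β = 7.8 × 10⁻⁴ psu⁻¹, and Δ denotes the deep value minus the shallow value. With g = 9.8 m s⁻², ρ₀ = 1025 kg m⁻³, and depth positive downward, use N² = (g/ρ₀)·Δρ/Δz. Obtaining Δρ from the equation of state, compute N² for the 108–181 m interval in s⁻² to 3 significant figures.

2.06 × 10⁻⁴ s⁻²

ΔT = -4.0 K, ΔS = +0.89 psu (deep − shallow).
Δρ/ρ₀ = −αΔT + βΔS = 8.40 × 10⁻⁴ + 6.942 × 10⁻⁴ = 1.5342 × 10⁻³, so Δρ ≈ 1.573 kg m⁻³.
N² = (g/ρ₀)·Δρ/Δz = g·(Δρ/ρ₀)/Δz = 9.8 × 1.5342 × 10⁻³ / 73 = 2.0596 × 10⁻⁴ s⁻² ≈ 2.06 × 10⁻⁴ s⁻².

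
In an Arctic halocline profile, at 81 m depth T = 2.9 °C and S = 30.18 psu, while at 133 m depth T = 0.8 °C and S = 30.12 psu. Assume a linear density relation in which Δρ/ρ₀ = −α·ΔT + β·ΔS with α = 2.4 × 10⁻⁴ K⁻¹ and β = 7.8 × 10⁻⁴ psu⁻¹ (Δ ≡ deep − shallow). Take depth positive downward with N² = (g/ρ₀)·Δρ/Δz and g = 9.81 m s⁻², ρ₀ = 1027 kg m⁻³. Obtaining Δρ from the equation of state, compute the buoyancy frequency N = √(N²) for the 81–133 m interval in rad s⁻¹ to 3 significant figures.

ΔT = -2.1 K, ΔS = -0.06 psu (deep − shallow).
Δρ/ρ₀ = −αΔT + βΔS = 5.04 × 10⁻⁴ − 4.68 × 10⁻⁵ = 4.572 × 10⁻⁴, so Δρ ≈ 0.4695 kg m⁻³.
N² = (g/ρ₀)·Δρ/Δz = g·(Δρ/ρ₀)/Δz = 9.81 × 4.572 × 10⁻⁴ / 52 = 8.6253 × 10⁻⁵ s⁻².
N = √(8.6253 × 10⁻⁵) = 9.2872 × 10⁻³ rad s⁻¹ ≈ 9.29 × 10⁻³ rad s⁻¹.

9.29 × 10⁻³ rad s⁻¹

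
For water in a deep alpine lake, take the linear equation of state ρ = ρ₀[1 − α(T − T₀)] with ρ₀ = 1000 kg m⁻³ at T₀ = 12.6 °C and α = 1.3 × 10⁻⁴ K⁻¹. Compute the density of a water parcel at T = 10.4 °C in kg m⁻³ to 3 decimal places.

T − T₀ = -2.2 K.
Bracket = 1 − α·(-2.2) = 1 + (2.86 × 10⁻⁴) = 1.0002860.
ρ = 1000 × 1.0002860 = 1000.286 kg m⁻³.

1000.286 kg m⁻³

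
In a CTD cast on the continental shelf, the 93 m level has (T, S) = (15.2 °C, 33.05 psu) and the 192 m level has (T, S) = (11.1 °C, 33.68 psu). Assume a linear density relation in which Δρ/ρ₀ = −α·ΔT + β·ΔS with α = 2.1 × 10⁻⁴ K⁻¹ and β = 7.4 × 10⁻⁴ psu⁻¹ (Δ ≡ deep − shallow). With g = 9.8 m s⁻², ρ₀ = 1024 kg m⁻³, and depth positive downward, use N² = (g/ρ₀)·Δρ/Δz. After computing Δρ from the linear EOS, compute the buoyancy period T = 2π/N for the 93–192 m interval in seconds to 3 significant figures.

ΔT = -4.1 K, ΔS = +0.63 psu (deep − shallow).
Δρ/ρ₀ = −αΔT + βΔS = 8.61 × 10⁻⁴ + 4.662 × 10⁻⁴ = 1.3272 × 10⁻³, so Δρ ≈ 1.359 kg m⁻³.
N² = (g/ρ₀)·Δρ/Δz = g·(Δρ/ρ₀)/Δz = 9.8 × 1.3272 × 10⁻³ / 99 = 1.3138 × 10⁻⁴ s⁻².
N = √(1.3138 × 10⁻⁴) = 0.011462 rad s⁻¹ → T = 2π/N = 548.18 s ≈ 548 s.

548 s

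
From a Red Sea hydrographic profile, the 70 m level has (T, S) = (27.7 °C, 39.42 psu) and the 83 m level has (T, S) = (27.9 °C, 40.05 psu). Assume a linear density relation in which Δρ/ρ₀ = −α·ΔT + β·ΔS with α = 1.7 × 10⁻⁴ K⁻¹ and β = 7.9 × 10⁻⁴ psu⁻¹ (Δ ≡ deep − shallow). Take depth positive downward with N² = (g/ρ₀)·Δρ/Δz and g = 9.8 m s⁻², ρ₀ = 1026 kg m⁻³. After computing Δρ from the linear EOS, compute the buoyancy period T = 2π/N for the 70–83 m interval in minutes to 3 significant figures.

5.60 min

ΔT = +0.2 K, ΔS = +0.63 psu (deep − shallow).
Δρ/ρ₀ = −αΔT + βΔS = -3.40 × 10⁻⁵ + 4.977 × 10⁻⁴ = 4.637 × 10⁻⁴, so Δρ ≈ 0.4758 kg m⁻³.
N² = (g/ρ₀)·Δρ/Δz = g·(Δρ/ρ₀)/Δz = 9.8 × 4.637 × 10⁻⁴ / 13 = 3.4956 × 10⁻⁴ s⁻².
N = √(3.4956 × 10⁻⁴) = 0.018697 rad s⁻¹ → T = 2π/N = 336.05 s = 5.6008 min ≈ 5.60 min.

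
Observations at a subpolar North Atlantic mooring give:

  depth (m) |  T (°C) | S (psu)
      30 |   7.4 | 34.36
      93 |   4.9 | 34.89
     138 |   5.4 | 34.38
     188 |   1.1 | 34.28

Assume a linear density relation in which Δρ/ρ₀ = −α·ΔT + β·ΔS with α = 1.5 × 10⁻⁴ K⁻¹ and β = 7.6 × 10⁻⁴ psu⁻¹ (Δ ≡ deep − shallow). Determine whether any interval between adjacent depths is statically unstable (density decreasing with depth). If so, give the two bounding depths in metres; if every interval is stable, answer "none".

Evaluate Δρ/ρ₀ = −αΔT + βΔS across each adjacent pair:
  30–93 m: −αΔT+βΔS = −(1.5 × 10⁻⁴)(-2.5)+(7.6 × 10⁻⁴)(+0.53) = 7.8 × 10⁻⁴ → stable
  93–138 m: −αΔT+βΔS = −(1.5 × 10⁻⁴)(+0.5)+(7.6 × 10⁻⁴)(-0.51) = -4.6 × 10⁻⁴ → UNSTABLE
  138–188 m: −αΔT+βΔS = −(1.5 × 10⁻⁴)(-4.3)+(7.6 × 10⁻⁴)(-0.10) = 5.7 × 10⁻⁴ → stable
The 93–138 m interval has Δρ < 0: lighter water underlies denser water.

93–138 m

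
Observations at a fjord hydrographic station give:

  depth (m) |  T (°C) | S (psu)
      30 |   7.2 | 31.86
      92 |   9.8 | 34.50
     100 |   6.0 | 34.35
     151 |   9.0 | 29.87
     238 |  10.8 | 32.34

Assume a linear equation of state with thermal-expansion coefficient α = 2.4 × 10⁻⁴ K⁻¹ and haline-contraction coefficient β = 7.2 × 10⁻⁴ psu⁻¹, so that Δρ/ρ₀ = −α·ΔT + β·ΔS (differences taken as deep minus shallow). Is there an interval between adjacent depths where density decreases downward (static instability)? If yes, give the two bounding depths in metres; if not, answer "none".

Evaluate Δρ/ρ₀ = −αΔT + βΔS across each adjacent pair:
  30–92 m: −αΔT+βΔS = −(2.4 × 10⁻⁴)(+2.6)+(7.2 × 10⁻⁴)(+2.64) = 1.3 × 10⁻³ → stable
  92–100 m: −αΔT+βΔS = −(2.4 × 10⁻⁴)(-3.8)+(7.2 × 10⁻⁴)(-0.15) = 8.0 × 10⁻⁴ → stable
  100–151 m: −αΔT+βΔS = −(2.4 × 10⁻⁴)(+3.0)+(7.2 × 10⁻⁴)(-4.48) = -3.9 × 10⁻³ → UNSTABLE
  151–238 m: −αΔT+βΔS = −(2.4 × 10⁻⁴)(+1.8)+(7.2 × 10⁻⁴)(+2.47) = 1.3 × 10⁻³ → stable
The 100–151 m interval has Δρ < 0: lighter water underlies denser water.

100–151 m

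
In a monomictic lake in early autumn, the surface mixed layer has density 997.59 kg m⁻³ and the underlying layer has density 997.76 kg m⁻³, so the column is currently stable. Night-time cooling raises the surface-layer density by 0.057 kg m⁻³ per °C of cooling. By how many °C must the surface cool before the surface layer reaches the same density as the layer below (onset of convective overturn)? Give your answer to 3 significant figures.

2.98 °C

Density deficit of the surface layer: 997.76 − 997.59 = 0.17 kg m⁻³.
Required change = 0.17 / 0.057 = 2.98 °C.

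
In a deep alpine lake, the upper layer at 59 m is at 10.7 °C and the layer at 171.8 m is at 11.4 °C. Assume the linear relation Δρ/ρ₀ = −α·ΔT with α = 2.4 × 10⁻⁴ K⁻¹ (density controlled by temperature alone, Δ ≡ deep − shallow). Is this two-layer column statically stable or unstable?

ΔT = 11.4 − 10.7 = +0.7 K, so Δρ/ρ₀ = −αΔT = -1.68 × 10⁻⁴.
Δρ/ρ₀ < 0, so Δρ < 0: deeper water is lighter → statically unstable; the column would overturn.

unstable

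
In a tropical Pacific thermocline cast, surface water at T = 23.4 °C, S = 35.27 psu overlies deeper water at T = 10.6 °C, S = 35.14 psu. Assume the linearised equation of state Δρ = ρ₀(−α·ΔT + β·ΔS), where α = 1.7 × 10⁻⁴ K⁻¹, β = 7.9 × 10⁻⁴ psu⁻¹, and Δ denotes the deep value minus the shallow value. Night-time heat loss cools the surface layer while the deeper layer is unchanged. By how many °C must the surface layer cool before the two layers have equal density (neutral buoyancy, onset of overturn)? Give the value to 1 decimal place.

Neutral buoyancy requires Δρ = 0, i.e. −α(T_deep − T_surf′) + β(S_deep − S_surf) = 0.
T_surf′ = T_deep − (β/α)·ΔS = 10.6 − (7.9 × 10⁻⁴/1.7 × 10⁻⁴)·(-0.13) = 11.204 °C.
Cooling required: 23.4 − (11.204) = 12.196 °C.

12.2 °C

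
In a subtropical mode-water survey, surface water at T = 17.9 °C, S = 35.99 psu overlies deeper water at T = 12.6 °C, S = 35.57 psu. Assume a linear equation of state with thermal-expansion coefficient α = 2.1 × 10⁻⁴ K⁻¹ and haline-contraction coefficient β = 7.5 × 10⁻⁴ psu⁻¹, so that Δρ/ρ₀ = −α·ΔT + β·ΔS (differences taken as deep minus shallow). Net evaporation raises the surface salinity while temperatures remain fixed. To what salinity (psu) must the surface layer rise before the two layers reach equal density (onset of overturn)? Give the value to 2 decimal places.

Neutral buoyancy requires −α(T_deep − T_surf) + β(S_deep − S_surf′) = 0.
S_surf′ = S_deep − (α/β)·ΔT = 35.57 − (2.1 × 10⁻⁴/7.5 × 10⁻⁴)·(-5.3) = 37.0540 psu.
Increase required: 37.0540 − 35.99 = 1.0640 psu.

37.05 psu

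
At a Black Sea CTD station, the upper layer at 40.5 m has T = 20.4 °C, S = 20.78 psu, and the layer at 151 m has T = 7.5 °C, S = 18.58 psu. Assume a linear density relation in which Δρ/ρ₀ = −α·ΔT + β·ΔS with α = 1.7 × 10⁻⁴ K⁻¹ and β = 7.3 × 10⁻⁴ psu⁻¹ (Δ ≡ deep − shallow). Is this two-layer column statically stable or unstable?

ΔT = 7.5 − 20.4 = -12.9 K and ΔS = 18.58 − 20.78 = -2.20 psu (deep − shallow).
−αΔT = 2.193 × 10⁻³; βΔS = -1.606 × 10⁻³; sum Δρ/ρ₀ = 5.87 × 10⁻⁴.
Δρ/ρ₀ > 0, so Δρ > 0: deeper water is denser → statically stable.

stable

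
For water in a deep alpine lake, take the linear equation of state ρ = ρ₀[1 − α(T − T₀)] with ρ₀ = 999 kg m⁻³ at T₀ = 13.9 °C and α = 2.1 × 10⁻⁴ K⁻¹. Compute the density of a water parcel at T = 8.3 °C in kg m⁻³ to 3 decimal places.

T − T₀ = -5.6 K.
Bracket = 1 − α·(-5.6) = 1 + (1.176 × 10⁻³) = 1.0011760.
ρ = 999 × 1.0011760 = 1000.175 kg m⁻³.

1000.175 kg m⁻³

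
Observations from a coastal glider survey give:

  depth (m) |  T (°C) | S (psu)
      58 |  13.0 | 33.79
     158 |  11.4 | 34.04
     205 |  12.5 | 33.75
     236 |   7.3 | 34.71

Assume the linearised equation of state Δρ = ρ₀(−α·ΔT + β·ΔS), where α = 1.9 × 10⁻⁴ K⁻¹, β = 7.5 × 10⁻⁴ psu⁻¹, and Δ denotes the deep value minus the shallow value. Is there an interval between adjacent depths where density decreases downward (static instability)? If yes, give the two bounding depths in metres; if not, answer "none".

Evaluate Δρ/ρ₀ = −αΔT + βΔS across each adjacent pair:
  58–158 m: −αΔT+βΔS = −(1.9 × 10⁻⁴)(-1.6)+(7.5 × 10⁻⁴)(+0.25) = 4.9 × 10⁻⁴ → stable
  158–205 m: −αΔT+βΔS = −(1.9 × 10⁻⁴)(+1.1)+(7.5 × 10⁻⁴)(-0.29) = -4.3 × 10⁻⁴ → UNSTABLE
  205–236 m: −αΔT+βΔS = −(1.9 × 10⁻⁴)(-5.2)+(7.5 × 10⁻⁴)(+0.96) = 1.7 × 10⁻³ → stable
The 158–205 m interval has Δρ < 0: lighter water underlies denser water.

158–205 m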